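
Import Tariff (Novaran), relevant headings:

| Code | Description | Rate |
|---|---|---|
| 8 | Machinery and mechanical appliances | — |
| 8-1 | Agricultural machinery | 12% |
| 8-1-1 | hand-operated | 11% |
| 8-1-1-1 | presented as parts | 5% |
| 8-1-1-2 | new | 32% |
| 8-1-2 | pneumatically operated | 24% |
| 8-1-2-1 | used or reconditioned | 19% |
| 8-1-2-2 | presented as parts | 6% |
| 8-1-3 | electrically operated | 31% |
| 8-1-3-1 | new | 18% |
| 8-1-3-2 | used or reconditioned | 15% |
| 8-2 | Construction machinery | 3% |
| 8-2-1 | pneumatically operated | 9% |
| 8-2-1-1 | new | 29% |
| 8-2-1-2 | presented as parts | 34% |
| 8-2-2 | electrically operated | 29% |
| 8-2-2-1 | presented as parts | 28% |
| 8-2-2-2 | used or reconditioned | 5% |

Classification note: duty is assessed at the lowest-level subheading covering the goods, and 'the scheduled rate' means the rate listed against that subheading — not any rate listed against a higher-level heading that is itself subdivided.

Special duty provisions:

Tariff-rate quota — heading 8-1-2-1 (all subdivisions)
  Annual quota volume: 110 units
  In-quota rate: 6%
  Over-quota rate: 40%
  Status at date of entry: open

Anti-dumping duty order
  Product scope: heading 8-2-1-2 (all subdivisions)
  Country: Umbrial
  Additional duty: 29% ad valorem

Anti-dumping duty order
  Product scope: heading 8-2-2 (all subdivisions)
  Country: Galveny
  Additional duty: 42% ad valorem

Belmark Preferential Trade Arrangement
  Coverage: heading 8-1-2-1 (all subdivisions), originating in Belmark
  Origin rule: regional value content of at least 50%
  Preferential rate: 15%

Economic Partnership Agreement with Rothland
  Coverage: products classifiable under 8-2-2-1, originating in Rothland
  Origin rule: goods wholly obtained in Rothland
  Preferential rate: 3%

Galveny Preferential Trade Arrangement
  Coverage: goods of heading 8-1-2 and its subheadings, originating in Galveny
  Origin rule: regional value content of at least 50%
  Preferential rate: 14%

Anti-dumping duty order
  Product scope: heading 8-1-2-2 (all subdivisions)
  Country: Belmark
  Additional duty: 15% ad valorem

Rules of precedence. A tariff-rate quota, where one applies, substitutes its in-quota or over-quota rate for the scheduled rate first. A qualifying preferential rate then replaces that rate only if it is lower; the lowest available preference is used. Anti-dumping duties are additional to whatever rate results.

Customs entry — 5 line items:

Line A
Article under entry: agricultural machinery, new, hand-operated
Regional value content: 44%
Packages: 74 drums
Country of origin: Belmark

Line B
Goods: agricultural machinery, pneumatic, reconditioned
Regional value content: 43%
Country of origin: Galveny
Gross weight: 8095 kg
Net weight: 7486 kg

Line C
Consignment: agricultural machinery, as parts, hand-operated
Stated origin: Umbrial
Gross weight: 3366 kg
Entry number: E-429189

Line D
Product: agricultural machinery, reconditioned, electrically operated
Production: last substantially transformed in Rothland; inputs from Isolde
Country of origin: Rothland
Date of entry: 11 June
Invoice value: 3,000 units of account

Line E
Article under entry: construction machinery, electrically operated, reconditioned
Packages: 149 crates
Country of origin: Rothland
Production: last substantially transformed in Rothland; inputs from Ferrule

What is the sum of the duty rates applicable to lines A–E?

63%

Line A: agricultural → 8-1; hand-operated → 8-1-1; new → 8-1-1-2. Scheduled 32%. Belmark agreement on 8-1-2-1: 8-1-1-2 not covered. → 32%.
Line B: agricultural → 8-1; pneumatic → 8-1-2; reconditioned → 8-1-2-1. Scheduled 19%. quota on 8-1-2-1 open → in-quota 6%; Galveny agreement on 8-1-2: RVC < 50%. → 6%.
Line C: agricultural → 8-1; hand-operated → 8-1-1; as parts → 8-1-1-1. Scheduled 5%. No special measure applies. → 5%.
Line D: agricultural → 8-1; electrically operated → 8-1-3; reconditioned → 8-1-3-2. Scheduled 15%. Rothland agreement on 8-2-2-1: 8-1-3-2 not covered. → 15%.
Line E: construction → 8-2; electrically operated → 8-2-2; reconditioned → 8-2-2-2. Scheduled 5%. Rothland agreement on 8-2-2-1: 8-2-2-2 not covered. → 5%.
Sum: 32% + 6% + 5% + 15% + 5% = 63%.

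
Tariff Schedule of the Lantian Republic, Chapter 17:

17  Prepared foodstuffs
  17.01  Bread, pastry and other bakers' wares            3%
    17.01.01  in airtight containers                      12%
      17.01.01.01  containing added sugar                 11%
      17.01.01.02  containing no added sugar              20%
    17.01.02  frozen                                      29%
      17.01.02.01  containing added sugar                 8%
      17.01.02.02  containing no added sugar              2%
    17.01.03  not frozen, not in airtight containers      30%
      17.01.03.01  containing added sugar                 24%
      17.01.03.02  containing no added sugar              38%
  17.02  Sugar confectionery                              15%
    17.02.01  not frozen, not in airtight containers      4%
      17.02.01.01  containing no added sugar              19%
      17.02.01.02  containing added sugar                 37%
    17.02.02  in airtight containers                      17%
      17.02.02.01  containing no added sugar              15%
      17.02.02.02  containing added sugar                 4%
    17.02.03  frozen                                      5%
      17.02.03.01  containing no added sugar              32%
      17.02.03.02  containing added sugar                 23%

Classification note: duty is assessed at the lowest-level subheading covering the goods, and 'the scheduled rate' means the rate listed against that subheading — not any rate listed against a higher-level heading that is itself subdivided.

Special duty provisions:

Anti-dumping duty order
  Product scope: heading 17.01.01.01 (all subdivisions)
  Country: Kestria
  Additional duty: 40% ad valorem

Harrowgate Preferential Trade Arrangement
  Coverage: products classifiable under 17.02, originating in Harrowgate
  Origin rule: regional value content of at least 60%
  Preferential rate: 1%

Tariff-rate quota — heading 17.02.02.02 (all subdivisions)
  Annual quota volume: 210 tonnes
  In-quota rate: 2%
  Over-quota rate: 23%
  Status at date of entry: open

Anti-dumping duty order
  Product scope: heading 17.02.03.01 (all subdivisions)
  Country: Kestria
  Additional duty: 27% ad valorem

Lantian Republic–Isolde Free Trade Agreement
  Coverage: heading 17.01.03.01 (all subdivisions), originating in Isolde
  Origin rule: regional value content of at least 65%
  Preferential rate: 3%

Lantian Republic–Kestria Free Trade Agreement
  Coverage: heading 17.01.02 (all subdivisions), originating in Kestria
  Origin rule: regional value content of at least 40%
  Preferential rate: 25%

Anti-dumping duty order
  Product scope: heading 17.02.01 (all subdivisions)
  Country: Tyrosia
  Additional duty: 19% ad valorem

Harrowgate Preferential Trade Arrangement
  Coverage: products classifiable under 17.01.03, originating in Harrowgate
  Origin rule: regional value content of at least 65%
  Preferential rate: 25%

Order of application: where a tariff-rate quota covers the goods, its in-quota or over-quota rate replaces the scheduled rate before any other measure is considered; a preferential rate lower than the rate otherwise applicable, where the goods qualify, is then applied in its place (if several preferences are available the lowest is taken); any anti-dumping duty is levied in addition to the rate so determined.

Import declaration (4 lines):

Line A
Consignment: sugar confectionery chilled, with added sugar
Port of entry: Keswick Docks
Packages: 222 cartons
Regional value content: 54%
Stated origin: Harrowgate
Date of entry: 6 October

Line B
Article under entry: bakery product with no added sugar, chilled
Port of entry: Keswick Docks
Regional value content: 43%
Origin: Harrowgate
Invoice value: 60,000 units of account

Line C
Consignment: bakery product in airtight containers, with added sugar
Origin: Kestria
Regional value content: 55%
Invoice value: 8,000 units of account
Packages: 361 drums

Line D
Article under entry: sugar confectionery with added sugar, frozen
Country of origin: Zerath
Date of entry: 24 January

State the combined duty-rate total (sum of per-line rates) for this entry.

149%

Line A: sugar confectionery → 17.02; chilled → 17.02.01; with added sugar → 17.02.01.02. Scheduled 37%. Harrowgate agreement on 17.02: RVC < 60%; Harrowgate agreement on 17.01.03: 17.02.01.02 not covered. → 37%.
Line B: bakery product → 17.01; chilled → 17.01.03; with no added sugar → 17.01.03.02. Scheduled 38%. Harrowgate agreement on 17.02: 17.01.03.02 not covered; Harrowgate agreement on 17.01.03: RVC < 65%. → 38%.
Line C: bakery product → 17.01; in airtight containers → 17.01.01; with added sugar → 17.01.01.01. Scheduled 11%. Kestria agreement on 17.01.02: 17.01.01.01 not covered; anti-dumping (Kestria, 17.01.01.01): +40%; total 11% + 40% = 51%. → 51%.
Line D: sugar confectionery → 17.02; frozen → 17.02.03; with added sugar → 17.02.03.02. Scheduled 23%. No special measure applies. → 23%.
Sum: 37% + 38% + 51% + 23% = 149%.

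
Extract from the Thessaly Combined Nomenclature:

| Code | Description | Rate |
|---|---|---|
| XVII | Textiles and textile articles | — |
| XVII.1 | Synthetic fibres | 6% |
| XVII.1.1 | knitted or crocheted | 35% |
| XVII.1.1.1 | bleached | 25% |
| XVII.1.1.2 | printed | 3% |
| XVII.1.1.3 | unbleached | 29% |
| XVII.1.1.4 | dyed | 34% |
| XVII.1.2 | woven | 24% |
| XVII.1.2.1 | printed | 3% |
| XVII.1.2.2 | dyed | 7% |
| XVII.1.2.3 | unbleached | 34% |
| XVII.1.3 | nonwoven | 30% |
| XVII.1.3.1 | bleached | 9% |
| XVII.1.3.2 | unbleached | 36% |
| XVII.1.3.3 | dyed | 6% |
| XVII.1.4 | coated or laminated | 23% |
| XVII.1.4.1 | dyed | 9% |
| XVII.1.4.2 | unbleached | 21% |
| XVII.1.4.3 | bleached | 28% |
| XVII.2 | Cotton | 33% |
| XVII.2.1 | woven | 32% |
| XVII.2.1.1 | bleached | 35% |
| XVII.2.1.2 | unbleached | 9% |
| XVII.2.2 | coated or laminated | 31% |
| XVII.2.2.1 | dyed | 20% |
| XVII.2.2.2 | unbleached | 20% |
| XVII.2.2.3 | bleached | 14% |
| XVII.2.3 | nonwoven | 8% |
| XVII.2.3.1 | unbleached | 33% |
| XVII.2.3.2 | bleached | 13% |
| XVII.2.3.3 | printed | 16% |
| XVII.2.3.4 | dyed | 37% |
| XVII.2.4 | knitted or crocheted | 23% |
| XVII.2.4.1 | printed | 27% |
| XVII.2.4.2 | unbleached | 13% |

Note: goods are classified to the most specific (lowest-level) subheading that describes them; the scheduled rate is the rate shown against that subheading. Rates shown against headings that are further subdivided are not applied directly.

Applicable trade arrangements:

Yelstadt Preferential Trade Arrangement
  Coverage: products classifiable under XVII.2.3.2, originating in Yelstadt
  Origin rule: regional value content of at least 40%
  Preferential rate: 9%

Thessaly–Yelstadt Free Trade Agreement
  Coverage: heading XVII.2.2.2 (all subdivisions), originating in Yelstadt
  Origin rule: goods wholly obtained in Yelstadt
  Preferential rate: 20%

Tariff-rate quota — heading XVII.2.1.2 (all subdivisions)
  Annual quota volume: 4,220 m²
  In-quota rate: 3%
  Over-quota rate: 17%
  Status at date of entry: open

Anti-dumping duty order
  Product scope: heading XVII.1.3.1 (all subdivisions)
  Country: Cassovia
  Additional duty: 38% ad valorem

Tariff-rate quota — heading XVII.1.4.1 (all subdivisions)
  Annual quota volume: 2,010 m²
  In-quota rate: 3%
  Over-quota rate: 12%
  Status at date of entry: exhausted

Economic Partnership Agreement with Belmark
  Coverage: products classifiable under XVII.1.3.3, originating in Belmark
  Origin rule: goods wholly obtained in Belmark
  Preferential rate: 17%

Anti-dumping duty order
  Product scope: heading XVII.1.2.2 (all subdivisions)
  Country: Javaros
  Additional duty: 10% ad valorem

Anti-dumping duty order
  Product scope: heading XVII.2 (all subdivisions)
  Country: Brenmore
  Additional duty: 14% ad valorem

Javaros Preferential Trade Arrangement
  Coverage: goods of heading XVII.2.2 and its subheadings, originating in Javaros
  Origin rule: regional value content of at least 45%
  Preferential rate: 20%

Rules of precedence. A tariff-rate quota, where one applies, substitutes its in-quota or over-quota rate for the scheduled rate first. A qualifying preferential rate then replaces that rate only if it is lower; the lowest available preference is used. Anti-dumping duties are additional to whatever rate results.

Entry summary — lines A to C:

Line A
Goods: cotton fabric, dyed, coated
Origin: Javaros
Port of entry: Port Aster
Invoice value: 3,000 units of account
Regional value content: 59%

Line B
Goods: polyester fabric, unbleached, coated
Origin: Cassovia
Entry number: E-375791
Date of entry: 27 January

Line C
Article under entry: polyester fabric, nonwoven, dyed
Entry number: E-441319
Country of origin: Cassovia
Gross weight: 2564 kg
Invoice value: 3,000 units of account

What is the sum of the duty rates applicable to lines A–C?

Line A: cotton → XVII.2; coated → XVII.2.2; dyed → XVII.2.2.1. Scheduled 20%. Javaros agreement on XVII.2.2: RVC ≥ 45% → 20% available; preference 20% not lower than 20% → no reduction. → 20%.
Line B: polyester → XVII.1; coated → XVII.1.4; unbleached → XVII.1.4.2. Scheduled 21%. No special measure applies. → 21%.
Line C: polyester → XVII.1; nonwoven → XVII.1.3; dyed → XVII.1.3.3. Scheduled 6%. No special measure applies. → 6%.
Sum: 20% + 21% + 6% = 47%.

47%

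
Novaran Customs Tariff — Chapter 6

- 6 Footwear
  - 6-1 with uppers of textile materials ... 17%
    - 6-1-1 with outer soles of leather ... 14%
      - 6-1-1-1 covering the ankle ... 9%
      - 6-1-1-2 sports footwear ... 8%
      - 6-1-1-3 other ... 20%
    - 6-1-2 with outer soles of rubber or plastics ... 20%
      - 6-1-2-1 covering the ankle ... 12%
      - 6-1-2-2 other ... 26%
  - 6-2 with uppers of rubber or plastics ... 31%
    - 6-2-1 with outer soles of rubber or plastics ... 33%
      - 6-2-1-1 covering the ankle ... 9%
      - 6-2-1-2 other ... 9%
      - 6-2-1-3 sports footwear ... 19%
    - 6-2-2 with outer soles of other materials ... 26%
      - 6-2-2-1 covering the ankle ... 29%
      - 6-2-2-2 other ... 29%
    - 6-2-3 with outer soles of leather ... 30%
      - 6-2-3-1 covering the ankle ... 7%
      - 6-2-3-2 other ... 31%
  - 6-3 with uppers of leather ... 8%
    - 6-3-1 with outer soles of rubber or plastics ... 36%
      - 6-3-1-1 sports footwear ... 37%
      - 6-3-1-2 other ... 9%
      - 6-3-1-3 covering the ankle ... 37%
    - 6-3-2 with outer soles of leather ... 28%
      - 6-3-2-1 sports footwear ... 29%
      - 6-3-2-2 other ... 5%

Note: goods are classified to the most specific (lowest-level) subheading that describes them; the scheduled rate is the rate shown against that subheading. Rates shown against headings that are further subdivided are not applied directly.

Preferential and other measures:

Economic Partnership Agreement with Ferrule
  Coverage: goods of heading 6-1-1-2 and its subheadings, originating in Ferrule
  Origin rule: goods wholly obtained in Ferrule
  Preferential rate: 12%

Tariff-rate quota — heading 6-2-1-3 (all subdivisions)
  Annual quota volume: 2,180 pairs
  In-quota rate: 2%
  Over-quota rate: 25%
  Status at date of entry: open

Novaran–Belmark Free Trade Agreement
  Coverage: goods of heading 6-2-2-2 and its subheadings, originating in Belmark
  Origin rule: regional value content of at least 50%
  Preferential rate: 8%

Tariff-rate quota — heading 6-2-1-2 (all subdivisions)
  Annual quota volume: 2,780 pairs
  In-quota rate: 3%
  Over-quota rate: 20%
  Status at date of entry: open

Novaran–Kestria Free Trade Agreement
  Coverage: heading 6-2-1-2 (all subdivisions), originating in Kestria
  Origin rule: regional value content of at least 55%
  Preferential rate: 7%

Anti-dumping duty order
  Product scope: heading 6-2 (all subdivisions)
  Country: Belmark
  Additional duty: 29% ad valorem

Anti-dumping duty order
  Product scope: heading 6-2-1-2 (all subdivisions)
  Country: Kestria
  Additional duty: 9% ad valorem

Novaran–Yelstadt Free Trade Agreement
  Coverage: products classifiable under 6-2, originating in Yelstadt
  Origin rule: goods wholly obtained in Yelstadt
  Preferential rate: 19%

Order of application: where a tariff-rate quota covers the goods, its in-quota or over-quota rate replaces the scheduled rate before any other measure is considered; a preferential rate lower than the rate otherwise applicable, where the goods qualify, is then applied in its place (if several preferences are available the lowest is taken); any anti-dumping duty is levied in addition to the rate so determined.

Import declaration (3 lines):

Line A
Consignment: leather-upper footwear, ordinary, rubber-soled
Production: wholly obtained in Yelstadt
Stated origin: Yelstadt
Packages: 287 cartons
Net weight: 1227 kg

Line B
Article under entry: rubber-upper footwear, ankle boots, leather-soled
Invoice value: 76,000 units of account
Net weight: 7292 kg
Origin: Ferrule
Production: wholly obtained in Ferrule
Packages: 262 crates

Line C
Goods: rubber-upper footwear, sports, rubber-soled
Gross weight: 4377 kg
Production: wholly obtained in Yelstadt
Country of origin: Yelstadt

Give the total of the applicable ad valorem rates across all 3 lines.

Line A: leather-upper → 6-3; rubber-soled → 6-3-1; ordinary → 6-3-1-2. Scheduled 9%. Yelstadt agreement on 6-2: 6-3-1-2 not covered. → 9%.
Line B: rubber-upper → 6-2; leather-soled → 6-2-3; ankle boots → 6-2-3-1. Scheduled 7%. Ferrule agreement on 6-1-1-2: 6-2-3-1 not covered. → 7%.
Line C: rubber-upper → 6-2; rubber-soled → 6-2-1; sports → 6-2-1-3. Scheduled 19%. quota on 6-2-1-3 open → in-quota 2%; Yelstadt agreement on 6-2: wholly obtained → 19% available; preference 19% not lower than 2% → no reduction. → 2%.
Sum: 9% + 7% + 2% = 18%.

18%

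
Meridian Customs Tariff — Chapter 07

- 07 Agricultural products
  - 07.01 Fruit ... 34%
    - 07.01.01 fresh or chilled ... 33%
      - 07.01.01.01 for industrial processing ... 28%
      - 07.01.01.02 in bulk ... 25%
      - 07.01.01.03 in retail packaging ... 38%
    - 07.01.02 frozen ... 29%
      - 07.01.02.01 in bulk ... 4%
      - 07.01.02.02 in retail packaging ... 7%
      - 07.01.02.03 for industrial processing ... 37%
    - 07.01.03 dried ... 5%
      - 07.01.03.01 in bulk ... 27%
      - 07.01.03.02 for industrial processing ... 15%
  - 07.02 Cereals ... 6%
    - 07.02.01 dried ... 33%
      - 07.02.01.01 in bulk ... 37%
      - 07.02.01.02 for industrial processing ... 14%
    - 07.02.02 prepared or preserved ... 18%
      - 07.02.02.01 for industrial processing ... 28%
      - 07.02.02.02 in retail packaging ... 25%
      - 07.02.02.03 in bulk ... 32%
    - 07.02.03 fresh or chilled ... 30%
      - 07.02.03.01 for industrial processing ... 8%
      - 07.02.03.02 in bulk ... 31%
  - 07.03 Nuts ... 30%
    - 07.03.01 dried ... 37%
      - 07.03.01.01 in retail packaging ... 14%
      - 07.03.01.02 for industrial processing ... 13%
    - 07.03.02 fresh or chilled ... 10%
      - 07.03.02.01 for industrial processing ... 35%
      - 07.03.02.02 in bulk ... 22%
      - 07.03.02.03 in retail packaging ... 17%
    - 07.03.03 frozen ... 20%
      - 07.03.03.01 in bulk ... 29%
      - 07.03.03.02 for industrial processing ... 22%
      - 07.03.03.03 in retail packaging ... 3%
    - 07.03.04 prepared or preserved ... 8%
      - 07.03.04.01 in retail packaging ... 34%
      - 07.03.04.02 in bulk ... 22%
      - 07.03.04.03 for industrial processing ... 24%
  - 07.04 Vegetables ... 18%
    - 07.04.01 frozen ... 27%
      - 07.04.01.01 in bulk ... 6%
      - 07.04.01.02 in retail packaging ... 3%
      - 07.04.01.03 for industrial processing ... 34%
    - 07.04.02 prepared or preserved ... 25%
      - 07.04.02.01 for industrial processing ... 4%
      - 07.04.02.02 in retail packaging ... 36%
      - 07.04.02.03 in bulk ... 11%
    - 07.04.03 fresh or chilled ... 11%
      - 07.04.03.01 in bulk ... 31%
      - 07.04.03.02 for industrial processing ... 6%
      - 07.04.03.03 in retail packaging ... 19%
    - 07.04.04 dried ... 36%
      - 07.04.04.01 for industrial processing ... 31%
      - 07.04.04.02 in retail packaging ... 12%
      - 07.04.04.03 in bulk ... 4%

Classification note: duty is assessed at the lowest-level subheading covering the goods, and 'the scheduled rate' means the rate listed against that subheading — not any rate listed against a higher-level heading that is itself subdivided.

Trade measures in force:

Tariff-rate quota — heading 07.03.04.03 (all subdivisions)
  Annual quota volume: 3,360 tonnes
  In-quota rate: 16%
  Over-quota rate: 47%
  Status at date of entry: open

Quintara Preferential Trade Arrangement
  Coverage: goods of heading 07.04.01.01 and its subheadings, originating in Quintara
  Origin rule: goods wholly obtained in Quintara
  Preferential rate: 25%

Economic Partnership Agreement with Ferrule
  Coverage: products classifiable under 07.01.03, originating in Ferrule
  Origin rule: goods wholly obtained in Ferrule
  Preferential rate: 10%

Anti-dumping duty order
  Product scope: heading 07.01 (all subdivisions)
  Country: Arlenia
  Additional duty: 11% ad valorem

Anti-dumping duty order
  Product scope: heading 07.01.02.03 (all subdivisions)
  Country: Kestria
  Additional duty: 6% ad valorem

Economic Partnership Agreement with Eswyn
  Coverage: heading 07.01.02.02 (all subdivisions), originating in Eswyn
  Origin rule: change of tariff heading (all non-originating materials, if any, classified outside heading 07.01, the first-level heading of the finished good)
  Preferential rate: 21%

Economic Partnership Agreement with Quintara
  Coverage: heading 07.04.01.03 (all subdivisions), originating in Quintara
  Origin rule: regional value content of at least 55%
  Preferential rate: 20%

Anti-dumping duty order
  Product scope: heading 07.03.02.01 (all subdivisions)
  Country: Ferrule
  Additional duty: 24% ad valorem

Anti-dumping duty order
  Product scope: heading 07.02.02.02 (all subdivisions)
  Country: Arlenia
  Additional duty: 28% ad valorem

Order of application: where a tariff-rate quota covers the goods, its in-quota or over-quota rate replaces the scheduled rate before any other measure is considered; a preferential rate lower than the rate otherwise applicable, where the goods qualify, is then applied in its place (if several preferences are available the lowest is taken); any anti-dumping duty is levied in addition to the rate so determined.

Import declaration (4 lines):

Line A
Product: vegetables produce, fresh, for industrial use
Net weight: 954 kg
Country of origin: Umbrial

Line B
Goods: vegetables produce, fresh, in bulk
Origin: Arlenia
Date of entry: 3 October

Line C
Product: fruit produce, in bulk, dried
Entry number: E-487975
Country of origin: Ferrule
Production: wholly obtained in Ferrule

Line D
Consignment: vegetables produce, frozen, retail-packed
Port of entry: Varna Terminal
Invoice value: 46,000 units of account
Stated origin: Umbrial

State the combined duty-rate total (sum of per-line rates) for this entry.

50%

Line A: vegetables → 07.04; fresh → 07.04.03; for industrial use → 07.04.03.02. Scheduled 6%. No special measure applies. → 6%.
Line B: vegetables → 07.04; fresh → 07.04.03; in bulk → 07.04.03.01. Scheduled 31%. No special measure applies. → 31%.
Line C: fruit → 07.01; dried → 07.01.03; in bulk → 07.01.03.01. Scheduled 27%. Ferrule agreement on 07.01.03: wholly obtained → 10% available; preferential 10%. → 10%.
Line D: vegetables → 07.04; frozen → 07.04.01; retail-packed → 07.04.01.02. Scheduled 3%. No special measure applies. → 3%.
Sum: 6% + 31% + 10% + 3% = 50%.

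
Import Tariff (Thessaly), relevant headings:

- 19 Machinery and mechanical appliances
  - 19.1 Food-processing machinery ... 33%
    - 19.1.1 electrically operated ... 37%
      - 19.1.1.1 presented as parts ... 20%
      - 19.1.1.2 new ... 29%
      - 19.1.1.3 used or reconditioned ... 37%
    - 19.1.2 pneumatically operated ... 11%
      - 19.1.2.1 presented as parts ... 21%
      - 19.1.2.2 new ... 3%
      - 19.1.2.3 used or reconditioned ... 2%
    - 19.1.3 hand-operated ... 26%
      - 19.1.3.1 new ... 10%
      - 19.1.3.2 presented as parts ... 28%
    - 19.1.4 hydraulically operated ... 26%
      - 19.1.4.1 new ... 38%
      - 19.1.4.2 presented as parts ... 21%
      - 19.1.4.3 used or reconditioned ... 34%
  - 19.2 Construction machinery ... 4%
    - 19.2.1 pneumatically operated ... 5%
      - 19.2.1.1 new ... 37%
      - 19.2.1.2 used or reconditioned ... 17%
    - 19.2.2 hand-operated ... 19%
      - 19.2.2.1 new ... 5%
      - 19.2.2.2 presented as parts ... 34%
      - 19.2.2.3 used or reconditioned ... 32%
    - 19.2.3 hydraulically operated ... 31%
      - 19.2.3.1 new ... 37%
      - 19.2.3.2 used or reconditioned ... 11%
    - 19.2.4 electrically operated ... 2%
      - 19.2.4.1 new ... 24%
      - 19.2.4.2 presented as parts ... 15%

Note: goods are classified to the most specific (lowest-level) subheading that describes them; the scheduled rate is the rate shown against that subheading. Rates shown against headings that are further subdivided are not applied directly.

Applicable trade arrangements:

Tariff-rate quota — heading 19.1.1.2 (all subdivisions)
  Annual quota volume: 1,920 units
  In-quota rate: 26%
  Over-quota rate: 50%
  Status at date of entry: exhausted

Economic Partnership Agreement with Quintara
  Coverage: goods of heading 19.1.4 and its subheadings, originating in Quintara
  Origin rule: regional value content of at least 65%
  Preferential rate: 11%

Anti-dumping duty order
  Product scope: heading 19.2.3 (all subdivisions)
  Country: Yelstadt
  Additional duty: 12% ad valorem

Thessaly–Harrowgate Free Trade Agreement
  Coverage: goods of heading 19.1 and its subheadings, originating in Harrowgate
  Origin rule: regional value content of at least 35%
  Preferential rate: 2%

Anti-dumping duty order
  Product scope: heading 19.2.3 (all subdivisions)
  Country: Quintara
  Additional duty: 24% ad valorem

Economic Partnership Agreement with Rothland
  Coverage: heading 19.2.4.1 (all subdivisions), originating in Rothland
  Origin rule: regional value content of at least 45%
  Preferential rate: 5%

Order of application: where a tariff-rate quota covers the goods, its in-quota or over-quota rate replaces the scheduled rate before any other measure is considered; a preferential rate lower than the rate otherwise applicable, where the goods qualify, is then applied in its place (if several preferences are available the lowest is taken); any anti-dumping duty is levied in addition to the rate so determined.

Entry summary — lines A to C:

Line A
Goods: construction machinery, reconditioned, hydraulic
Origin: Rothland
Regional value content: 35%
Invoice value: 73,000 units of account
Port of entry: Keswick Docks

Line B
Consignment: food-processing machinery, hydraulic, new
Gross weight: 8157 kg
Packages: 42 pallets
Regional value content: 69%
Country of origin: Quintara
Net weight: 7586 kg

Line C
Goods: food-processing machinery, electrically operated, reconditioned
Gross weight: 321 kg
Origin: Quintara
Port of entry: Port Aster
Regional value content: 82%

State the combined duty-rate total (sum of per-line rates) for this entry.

59%

Line A: construction → 19.2; hydraulic → 19.2.3; reconditioned → 19.2.3.2. Scheduled 11%. Rothland agreement on 19.2.4.1: 19.2.3.2 not covered. → 11%.
Line B: food-processing → 19.1; hydraulic → 19.1.4; new → 19.1.4.1. Scheduled 38%. Quintara agreement on 19.1.4: RVC ≥ 65% → 11% available; preferential 11%. → 11%.
Line C: food-processing → 19.1; electrically operated → 19.1.1; reconditioned → 19.1.1.3. Scheduled 37%. Quintara agreement on 19.1.4: 19.1.1.3 not covered. → 37%.
Sum: 11% + 11% + 37% = 59%.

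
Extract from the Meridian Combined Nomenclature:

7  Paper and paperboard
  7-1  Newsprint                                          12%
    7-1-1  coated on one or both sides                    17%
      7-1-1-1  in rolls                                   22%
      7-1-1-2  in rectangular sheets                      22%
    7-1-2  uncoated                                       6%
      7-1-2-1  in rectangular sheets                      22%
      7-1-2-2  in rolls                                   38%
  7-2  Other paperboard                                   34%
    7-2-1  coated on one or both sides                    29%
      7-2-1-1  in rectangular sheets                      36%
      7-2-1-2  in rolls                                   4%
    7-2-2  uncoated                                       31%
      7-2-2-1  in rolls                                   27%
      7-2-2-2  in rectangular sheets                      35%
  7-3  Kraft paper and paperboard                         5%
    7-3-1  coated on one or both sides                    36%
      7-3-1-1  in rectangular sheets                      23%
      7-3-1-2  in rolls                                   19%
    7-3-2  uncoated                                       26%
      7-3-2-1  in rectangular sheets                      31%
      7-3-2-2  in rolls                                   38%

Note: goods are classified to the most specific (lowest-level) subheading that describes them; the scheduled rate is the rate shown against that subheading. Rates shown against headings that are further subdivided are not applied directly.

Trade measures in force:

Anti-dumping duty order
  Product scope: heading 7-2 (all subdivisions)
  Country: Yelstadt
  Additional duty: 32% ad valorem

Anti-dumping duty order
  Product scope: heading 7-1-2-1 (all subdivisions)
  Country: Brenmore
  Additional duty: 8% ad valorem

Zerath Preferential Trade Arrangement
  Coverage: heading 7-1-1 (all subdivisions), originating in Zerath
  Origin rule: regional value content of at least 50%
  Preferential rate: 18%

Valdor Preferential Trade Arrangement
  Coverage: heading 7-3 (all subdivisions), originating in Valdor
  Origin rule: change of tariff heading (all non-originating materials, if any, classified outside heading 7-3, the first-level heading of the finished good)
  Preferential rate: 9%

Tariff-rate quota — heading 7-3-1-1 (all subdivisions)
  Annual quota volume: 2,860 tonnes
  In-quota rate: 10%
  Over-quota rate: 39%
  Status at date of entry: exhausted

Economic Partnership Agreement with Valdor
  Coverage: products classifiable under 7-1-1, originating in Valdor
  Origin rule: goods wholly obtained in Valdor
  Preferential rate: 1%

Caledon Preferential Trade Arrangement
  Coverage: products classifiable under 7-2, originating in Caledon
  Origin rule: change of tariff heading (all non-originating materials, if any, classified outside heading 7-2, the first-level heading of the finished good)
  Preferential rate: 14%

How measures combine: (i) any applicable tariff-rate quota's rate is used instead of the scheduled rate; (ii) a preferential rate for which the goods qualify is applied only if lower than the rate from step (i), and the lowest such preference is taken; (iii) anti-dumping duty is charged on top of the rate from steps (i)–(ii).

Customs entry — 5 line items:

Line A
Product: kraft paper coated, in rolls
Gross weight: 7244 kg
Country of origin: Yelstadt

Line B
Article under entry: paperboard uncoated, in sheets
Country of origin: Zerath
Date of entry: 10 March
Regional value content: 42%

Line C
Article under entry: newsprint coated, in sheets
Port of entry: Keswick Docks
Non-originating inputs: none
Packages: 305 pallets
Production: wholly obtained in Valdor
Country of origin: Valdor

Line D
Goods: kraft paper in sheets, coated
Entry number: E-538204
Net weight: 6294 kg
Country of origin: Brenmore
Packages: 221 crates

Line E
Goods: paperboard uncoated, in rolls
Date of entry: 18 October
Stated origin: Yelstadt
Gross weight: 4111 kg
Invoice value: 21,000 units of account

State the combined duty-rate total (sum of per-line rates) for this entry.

Line A: kraft paper → 7-3; coated → 7-3-1; in rolls → 7-3-1-2. Scheduled 19%. No special measure applies. → 19%.
Line B: paperboard → 7-2; uncoated → 7-2-2; in sheets → 7-2-2-2. Scheduled 35%. Zerath agreement on 7-1-1: 7-2-2-2 not covered. → 35%.
Line C: newsprint → 7-1; coated → 7-1-1; in sheets → 7-1-1-2. Scheduled 22%. Valdor agreement on 7-3: 7-1-1-2 not covered; Valdor agreement on 7-1-1: wholly obtained → 1% available; preferential 1%. → 1%.
Line D: kraft paper → 7-3; coated → 7-3-1; in sheets → 7-3-1-1. Scheduled 23%. quota on 7-3-1-1 exhausted → over-quota 39%. → 39%.
Line E: paperboard → 7-2; uncoated → 7-2-2; in rolls → 7-2-2-1. Scheduled 27%. anti-dumping (Yelstadt, 7-2): +32%; total 27% + 32% = 59%. → 59%.
Sum: 19% + 35% + 1% + 39% + 59% = 153%.

153%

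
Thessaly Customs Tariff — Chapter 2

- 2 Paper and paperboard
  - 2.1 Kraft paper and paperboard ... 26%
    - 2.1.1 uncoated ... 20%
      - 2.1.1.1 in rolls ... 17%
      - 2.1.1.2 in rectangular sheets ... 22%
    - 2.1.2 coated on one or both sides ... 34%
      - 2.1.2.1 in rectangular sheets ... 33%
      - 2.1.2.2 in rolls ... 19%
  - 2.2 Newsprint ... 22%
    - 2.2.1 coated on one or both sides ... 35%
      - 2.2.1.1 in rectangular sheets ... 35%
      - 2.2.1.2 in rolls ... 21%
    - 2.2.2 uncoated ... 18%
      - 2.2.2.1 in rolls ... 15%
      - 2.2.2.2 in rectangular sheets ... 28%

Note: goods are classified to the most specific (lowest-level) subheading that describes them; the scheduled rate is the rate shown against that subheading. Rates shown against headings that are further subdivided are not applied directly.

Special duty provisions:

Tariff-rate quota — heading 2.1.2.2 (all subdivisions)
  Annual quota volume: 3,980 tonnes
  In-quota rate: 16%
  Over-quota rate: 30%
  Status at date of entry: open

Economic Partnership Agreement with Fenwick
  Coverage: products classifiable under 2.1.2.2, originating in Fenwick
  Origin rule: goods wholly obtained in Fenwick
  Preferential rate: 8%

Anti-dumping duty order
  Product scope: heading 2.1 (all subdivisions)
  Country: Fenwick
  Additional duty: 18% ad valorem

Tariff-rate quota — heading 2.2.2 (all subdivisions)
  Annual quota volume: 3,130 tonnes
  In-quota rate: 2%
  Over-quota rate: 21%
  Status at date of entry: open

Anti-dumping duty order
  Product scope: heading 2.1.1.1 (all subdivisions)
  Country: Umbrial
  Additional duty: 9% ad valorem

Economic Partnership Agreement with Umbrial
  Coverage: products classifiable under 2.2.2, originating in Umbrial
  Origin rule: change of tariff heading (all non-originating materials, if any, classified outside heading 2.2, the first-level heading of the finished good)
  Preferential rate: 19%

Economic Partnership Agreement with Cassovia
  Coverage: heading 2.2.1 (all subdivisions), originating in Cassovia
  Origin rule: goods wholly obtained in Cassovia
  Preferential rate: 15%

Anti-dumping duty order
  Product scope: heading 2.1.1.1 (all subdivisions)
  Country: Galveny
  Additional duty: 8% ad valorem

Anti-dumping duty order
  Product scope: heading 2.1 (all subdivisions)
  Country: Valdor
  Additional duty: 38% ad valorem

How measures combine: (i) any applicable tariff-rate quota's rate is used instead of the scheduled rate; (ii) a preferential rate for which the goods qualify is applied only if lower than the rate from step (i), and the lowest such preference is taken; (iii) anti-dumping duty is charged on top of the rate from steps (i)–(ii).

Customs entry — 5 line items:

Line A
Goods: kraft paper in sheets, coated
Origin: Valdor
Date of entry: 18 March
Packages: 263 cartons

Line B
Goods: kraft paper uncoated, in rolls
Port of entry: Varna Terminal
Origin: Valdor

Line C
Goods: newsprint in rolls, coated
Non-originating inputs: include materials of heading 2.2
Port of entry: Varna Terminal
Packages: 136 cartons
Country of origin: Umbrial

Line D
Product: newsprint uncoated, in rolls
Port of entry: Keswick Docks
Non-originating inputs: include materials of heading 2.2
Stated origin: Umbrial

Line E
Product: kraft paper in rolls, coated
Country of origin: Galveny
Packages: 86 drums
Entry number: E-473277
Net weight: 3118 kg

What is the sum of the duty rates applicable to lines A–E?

Line A: kraft paper → 2.1; coated → 2.1.2; in sheets → 2.1.2.1. Scheduled 33%. anti-dumping (Valdor, 2.1): +38%; total 33% + 38% = 71%. → 71%.
Line B: kraft paper → 2.1; uncoated → 2.1.1; in rolls → 2.1.1.1. Scheduled 17%. anti-dumping (Valdor, 2.1): +38%; total 17% + 38% = 55%. → 55%.
Line C: newsprint → 2.2; coated → 2.2.1; in rolls → 2.2.1.2. Scheduled 21%. Umbrial agreement on 2.2.2: 2.2.1.2 not covered. → 21%.
Line D: newsprint → 2.2; uncoated → 2.2.2; in rolls → 2.2.2.1. Scheduled 15%. quota on 2.2.2 open → in-quota 2%; Umbrial agreement on 2.2.2: CTH not met. → 2%.
Line E: kraft paper → 2.1; coated → 2.1.2; in rolls → 2.1.2.2. Scheduled 19%. quota on 2.1.2.2 open → in-quota 16%. → 16%.
Sum: 71% + 55% + 21% + 2% + 16% = 165%.

165%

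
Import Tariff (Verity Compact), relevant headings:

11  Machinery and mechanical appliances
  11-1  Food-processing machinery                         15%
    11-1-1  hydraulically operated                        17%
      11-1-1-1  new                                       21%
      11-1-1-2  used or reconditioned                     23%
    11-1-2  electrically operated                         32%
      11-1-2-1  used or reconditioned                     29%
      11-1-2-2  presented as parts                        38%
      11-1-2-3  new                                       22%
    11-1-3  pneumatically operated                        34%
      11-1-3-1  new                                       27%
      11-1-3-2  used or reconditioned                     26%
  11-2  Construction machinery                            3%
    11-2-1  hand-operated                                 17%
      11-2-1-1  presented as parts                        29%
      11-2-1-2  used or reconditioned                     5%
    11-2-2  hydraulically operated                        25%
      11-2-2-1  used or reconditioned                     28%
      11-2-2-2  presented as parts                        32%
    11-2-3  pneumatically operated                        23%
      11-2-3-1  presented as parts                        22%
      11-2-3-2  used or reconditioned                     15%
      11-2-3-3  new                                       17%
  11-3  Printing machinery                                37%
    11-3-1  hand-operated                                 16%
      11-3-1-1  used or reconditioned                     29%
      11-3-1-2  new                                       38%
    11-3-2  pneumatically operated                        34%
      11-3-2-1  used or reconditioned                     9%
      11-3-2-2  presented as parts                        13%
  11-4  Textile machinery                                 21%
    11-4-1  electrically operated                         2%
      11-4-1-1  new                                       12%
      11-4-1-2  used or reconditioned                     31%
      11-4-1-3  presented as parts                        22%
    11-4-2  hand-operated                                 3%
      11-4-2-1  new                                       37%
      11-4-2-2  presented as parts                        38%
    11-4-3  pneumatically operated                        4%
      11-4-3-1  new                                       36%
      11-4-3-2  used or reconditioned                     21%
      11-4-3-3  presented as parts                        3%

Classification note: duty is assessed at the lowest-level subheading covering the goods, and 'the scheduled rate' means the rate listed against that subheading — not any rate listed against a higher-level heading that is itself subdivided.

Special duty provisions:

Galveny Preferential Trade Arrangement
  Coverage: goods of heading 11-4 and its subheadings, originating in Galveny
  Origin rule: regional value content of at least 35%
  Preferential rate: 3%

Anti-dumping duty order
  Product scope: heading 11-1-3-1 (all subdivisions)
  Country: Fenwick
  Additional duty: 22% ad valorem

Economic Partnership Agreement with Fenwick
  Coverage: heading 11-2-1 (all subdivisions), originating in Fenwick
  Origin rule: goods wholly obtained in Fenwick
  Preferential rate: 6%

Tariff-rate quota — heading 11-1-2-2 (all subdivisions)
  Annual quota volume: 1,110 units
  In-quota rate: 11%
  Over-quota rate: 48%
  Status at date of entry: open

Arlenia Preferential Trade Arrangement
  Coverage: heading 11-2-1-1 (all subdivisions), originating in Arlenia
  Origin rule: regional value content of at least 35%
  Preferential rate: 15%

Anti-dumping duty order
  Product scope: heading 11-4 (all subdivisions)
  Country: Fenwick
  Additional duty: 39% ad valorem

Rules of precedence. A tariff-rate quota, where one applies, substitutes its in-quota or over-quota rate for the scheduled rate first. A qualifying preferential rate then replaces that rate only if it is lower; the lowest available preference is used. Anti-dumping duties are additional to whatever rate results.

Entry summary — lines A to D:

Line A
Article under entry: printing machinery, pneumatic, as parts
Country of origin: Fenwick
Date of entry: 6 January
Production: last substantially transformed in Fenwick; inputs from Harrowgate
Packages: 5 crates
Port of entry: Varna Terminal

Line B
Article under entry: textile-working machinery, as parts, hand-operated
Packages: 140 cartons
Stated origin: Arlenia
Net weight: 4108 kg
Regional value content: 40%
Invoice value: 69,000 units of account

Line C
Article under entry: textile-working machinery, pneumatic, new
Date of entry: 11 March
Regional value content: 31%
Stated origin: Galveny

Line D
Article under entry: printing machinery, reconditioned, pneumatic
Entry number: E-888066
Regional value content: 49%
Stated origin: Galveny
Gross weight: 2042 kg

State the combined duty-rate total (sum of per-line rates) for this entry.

96%

Line A: printing → 11-3; pneumatic → 11-3-2; as parts → 11-3-2-2. Scheduled 13%. Fenwick agreement on 11-2-1: 11-3-2-2 not covered. → 13%.
Line B: textile-working → 11-4; hand-operated → 11-4-2; as parts → 11-4-2-2. Scheduled 38%. Arlenia agreement on 11-2-1-1: 11-4-2-2 not covered. → 38%.
Line C: textile-working → 11-4; pneumatic → 11-4-3; new → 11-4-3-1. Scheduled 36%. Galveny agreement on 11-4: RVC < 35%. → 36%.
Line D: printing → 11-3; pneumatic → 11-3-2; reconditioned → 11-3-2-1. Scheduled 9%. Galveny agreement on 11-4: 11-3-2-1 not covered. → 9%.
Sum: 13% + 38% + 36% + 9% = 96%.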